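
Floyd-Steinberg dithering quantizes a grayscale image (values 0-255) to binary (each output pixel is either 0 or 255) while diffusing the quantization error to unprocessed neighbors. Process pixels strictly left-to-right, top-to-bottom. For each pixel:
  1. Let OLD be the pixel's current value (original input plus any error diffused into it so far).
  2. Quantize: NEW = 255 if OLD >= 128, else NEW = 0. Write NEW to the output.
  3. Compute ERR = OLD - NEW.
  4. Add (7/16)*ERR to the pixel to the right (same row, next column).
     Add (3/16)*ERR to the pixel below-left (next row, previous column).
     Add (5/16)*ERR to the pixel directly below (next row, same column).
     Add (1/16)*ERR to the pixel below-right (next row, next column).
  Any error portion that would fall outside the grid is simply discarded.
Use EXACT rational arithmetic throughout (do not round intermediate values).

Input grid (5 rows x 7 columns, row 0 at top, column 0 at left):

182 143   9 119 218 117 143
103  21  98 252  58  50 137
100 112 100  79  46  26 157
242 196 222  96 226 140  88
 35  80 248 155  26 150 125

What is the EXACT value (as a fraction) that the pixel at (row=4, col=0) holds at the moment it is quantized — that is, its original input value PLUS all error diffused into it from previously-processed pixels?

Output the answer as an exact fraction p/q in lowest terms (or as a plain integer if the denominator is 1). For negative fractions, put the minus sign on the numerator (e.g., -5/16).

(0,0): OLD=182 → NEW=255, ERR=-73
(0,1): OLD=1777/16 → NEW=0, ERR=1777/16
(0,2): OLD=14743/256 → NEW=0, ERR=14743/256
(0,3): OLD=590625/4096 → NEW=255, ERR=-453855/4096
(0,4): OLD=11109863/65536 → NEW=255, ERR=-5601817/65536
(0,5): OLD=83470673/1048576 → NEW=0, ERR=83470673/1048576
(0,6): OLD=2983436599/16777216 → NEW=255, ERR=-1294753481/16777216
(1,0): OLD=25859/256 → NEW=0, ERR=25859/256
(1,1): OLD=217365/2048 → NEW=0, ERR=217365/2048
(1,2): OLD=9738425/65536 → NEW=255, ERR=-6973255/65536
(1,3): OLD=41522181/262144 → NEW=255, ERR=-25324539/262144
(1,4): OLD=-49928785/16777216 → NEW=0, ERR=-49928785/16777216
(1,5): OLD=7215799775/134217728 → NEW=0, ERR=7215799775/134217728
(1,6): OLD=303609965105/2147483648 → NEW=255, ERR=-243998365135/2147483648
(2,0): OLD=4963255/32768 → NEW=255, ERR=-3392585/32768
(2,1): OLD=90422861/1048576 → NEW=0, ERR=90422861/1048576
(2,2): OLD=1560217639/16777216 → NEW=0, ERR=1560217639/16777216
(2,3): OLD=11044566191/134217728 → NEW=0, ERR=11044566191/134217728
(2,4): OLD=91390147551/1073741824 → NEW=0, ERR=91390147551/1073741824
(2,5): OLD=2011693265397/34359738368 → NEW=0, ERR=2011693265397/34359738368
(2,6): OLD=82720891169795/549755813888 → NEW=255, ERR=-57466841371645/549755813888
(3,0): OLD=3788541255/16777216 → NEW=255, ERR=-489648825/16777216
(3,1): OLD=29681642939/134217728 → NEW=255, ERR=-4543877701/134217728
(3,2): OLD=276025378145/1073741824 → NEW=255, ERR=2221213025/1073741824
(3,3): OLD=620155738007/4294967296 → NEW=255, ERR=-475060922473/4294967296
(3,4): OLD=121126314629447/549755813888 → NEW=255, ERR=-19061417911993/549755813888
(3,5): OLD=566674895194053/4398046511104 → NEW=255, ERR=-554826965137467/4398046511104
(3,6): OLD=267483814777179/70368744177664 → NEW=0, ERR=267483814777179/70368744177664
(4,0): OLD=41944341577/2147483648 → NEW=0, ERR=41944341577/2147483648
Target (4,0): original=35, with diffused error = 41944341577/2147483648

Answer: 41944341577/2147483648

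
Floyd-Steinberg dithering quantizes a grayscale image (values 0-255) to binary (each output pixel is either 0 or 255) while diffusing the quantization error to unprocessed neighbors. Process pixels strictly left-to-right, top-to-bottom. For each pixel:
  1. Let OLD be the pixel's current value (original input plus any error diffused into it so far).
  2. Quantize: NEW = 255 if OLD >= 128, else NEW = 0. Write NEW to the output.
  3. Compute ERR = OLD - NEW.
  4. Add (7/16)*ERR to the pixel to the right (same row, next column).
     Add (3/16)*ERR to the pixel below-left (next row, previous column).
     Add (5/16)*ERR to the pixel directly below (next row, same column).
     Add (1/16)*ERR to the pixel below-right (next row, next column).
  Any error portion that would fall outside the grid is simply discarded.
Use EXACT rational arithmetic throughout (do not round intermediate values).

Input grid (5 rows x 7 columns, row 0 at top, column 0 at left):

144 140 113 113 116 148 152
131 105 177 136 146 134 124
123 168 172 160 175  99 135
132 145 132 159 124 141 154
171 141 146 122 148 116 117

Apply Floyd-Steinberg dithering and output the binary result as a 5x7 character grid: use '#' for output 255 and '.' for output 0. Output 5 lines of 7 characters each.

(0,0): OLD=144 → NEW=255, ERR=-111
(0,1): OLD=1463/16 → NEW=0, ERR=1463/16
(0,2): OLD=39169/256 → NEW=255, ERR=-26111/256
(0,3): OLD=280071/4096 → NEW=0, ERR=280071/4096
(0,4): OLD=9562673/65536 → NEW=255, ERR=-7149007/65536
(0,5): OLD=105146199/1048576 → NEW=0, ERR=105146199/1048576
(0,6): OLD=3286160225/16777216 → NEW=255, ERR=-992029855/16777216
(1,0): OLD=29045/256 → NEW=0, ERR=29045/256
(1,1): OLD=321843/2048 → NEW=255, ERR=-200397/2048
(1,2): OLD=7920175/65536 → NEW=0, ERR=7920175/65536
(1,3): OLD=48080451/262144 → NEW=255, ERR=-18766269/262144
(1,4): OLD=1739234217/16777216 → NEW=0, ERR=1739234217/16777216
(1,5): OLD=25875225593/134217728 → NEW=255, ERR=-8350295047/134217728
(1,6): OLD=181613426295/2147483648 → NEW=0, ERR=181613426295/2147483648
(2,0): OLD=4591073/32768 → NEW=255, ERR=-3764767/32768
(2,1): OLD=122586555/1048576 → NEW=0, ERR=122586555/1048576
(2,2): OLD=4049602545/16777216 → NEW=255, ERR=-228587535/16777216
(2,3): OLD=21294810793/134217728 → NEW=255, ERR=-12930709847/134217728
(2,4): OLD=160102411641/1073741824 → NEW=255, ERR=-113701753479/1073741824
(2,5): OLD=1909228204627/34359738368 → NEW=0, ERR=1909228204627/34359738368
(2,6): OLD=99973030878837/549755813888 → NEW=255, ERR=-40214701662603/549755813888
(3,0): OLD=1979989457/16777216 → NEW=0, ERR=1979989457/16777216
(3,1): OLD=29988334205/134217728 → NEW=255, ERR=-4237186435/134217728
(3,2): OLD=110781492295/1073741824 → NEW=0, ERR=110781492295/1073741824
(3,3): OLD=658526597441/4294967296 → NEW=255, ERR=-436690063039/4294967296
(3,4): OLD=27940219728337/549755813888 → NEW=0, ERR=27940219728337/549755813888
(3,5): OLD=704854753915395/4398046511104 → NEW=255, ERR=-416647106416125/4398046511104
(3,6): OLD=6556050002135517/70368744177664 → NEW=0, ERR=6556050002135517/70368744177664
(4,0): OLD=433707722783/2147483648 → NEW=255, ERR=-113900607457/2147483648
(4,1): OLD=4626571547155/34359738368 → NEW=255, ERR=-4135161736685/34359738368
(4,2): OLD=57477974197757/549755813888 → NEW=0, ERR=57477974197757/549755813888
(4,3): OLD=668264155494383/4398046511104 → NEW=255, ERR=-453237704837137/4398046511104
(4,4): OLD=3331203524883741/35184372088832 → NEW=0, ERR=3331203524883741/35184372088832
(4,5): OLD=167153968160460445/1125899906842624 → NEW=255, ERR=-119950508084408675/1125899906842624
(4,6): OLD=1685853409946844763/18014398509481984 → NEW=0, ERR=1685853409946844763/18014398509481984
Row 0: #.#.#.#
Row 1: .#.#.#.
Row 2: #.###.#
Row 3: .#.#.#.
Row 4: ##.#.#.

Answer: #.#.#.#
.#.#.#.
#.###.#
.#.#.#.
##.#.#.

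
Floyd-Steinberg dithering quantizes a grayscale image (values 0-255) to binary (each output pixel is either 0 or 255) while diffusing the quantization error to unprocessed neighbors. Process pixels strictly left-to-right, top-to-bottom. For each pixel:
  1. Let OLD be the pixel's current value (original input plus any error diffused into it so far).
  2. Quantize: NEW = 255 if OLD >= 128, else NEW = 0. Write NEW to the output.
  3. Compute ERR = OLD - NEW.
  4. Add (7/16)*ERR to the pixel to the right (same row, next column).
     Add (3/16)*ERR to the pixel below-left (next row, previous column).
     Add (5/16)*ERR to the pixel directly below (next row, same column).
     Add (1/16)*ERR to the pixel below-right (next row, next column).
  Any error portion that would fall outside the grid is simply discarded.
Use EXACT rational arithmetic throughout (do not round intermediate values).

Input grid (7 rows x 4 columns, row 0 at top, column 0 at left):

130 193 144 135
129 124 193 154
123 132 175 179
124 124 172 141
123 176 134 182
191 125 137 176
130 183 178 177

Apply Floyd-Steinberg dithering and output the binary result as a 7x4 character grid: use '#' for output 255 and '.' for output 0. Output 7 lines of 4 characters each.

Answer: ##.#
..##
##.#
.##.
.#.#
#.##
##.#

Derivation:
(0,0): OLD=130 → NEW=255, ERR=-125
(0,1): OLD=2213/16 → NEW=255, ERR=-1867/16
(0,2): OLD=23795/256 → NEW=0, ERR=23795/256
(0,3): OLD=719525/4096 → NEW=255, ERR=-324955/4096
(1,0): OLD=17423/256 → NEW=0, ERR=17423/256
(1,1): OLD=259945/2048 → NEW=0, ERR=259945/2048
(1,2): OLD=16738461/65536 → NEW=255, ERR=26781/65536
(1,3): OLD=141763291/1048576 → NEW=255, ERR=-125623589/1048576
(2,0): OLD=5507219/32768 → NEW=255, ERR=-2848621/32768
(2,1): OLD=144663169/1048576 → NEW=255, ERR=-122723711/1048576
(2,2): OLD=229413797/2097152 → NEW=0, ERR=229413797/2097152
(2,3): OLD=6356761009/33554432 → NEW=255, ERR=-2199619151/33554432
(3,0): OLD=1256424291/16777216 → NEW=0, ERR=1256424291/16777216
(3,1): OLD=36310506877/268435456 → NEW=255, ERR=-32140534403/268435456
(3,2): OLD=576367334531/4294967296 → NEW=255, ERR=-518849325949/4294967296
(3,3): OLD=5119584137749/68719476736 → NEW=0, ERR=5119584137749/68719476736
(4,0): OLD=532373317479/4294967296 → NEW=0, ERR=532373317479/4294967296
(4,1): OLD=6007547508149/34359738368 → NEW=255, ERR=-2754185775691/34359738368
(4,2): OLD=74398786792469/1099511627776 → NEW=0, ERR=74398786792469/1099511627776
(4,3): OLD=3999310671207971/17592186044416 → NEW=255, ERR=-486696770118109/17592186044416
(5,0): OLD=118035735824695/549755813888 → NEW=255, ERR=-22151996716745/549755813888
(5,1): OLD=1807709507059041/17592186044416 → NEW=0, ERR=1807709507059041/17592186044416
(5,2): OLD=1696803371083205/8796093022208 → NEW=255, ERR=-546200349579835/8796093022208
(5,3): OLD=40649687745046725/281474976710656 → NEW=255, ERR=-31126431316170555/281474976710656
(6,0): OLD=38470556018883203/281474976710656 → NEW=255, ERR=-33305563042334077/281474976710656
(6,1): OLD=671859495198547909/4503599627370496 → NEW=255, ERR=-476558409780928571/4503599627370496
(6,2): OLD=7060774905991222867/72057594037927936 → NEW=0, ERR=7060774905991222867/72057594037927936
(6,3): OLD=209176225308894156101/1152921504606846976 → NEW=255, ERR=-84818758365851822779/1152921504606846976
Row 0: ##.#
Row 1: ..##
Row 2: ##.#
Row 3: .##.
Row 4: .#.#
Row 5: #.##
Row 6: ##.#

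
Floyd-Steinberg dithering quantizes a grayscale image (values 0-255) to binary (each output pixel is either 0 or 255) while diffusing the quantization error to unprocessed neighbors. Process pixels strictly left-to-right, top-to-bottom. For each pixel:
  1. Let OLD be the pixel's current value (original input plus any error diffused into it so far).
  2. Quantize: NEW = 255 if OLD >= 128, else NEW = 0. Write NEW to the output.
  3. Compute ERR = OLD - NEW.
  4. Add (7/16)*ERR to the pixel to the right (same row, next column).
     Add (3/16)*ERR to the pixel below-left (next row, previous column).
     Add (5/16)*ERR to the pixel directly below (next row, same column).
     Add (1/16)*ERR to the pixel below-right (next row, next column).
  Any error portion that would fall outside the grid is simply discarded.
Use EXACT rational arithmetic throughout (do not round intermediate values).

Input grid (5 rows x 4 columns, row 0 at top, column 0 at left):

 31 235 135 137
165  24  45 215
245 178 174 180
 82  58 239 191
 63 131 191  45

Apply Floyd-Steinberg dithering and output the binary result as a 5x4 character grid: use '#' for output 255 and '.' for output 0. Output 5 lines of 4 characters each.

Answer: .##.
#..#
##.#
..##
.##.

Derivation:
(0,0): OLD=31 → NEW=0, ERR=31
(0,1): OLD=3977/16 → NEW=255, ERR=-103/16
(0,2): OLD=33839/256 → NEW=255, ERR=-31441/256
(0,3): OLD=341065/4096 → NEW=0, ERR=341065/4096
(1,0): OLD=44411/256 → NEW=255, ERR=-20869/256
(1,1): OLD=-71203/2048 → NEW=0, ERR=-71203/2048
(1,2): OLD=433825/65536 → NEW=0, ERR=433825/65536
(1,3): OLD=247716919/1048576 → NEW=255, ERR=-19669961/1048576
(2,0): OLD=6979791/32768 → NEW=255, ERR=-1376049/32768
(2,1): OLD=151948373/1048576 → NEW=255, ERR=-115438507/1048576
(2,2): OLD=256300777/2097152 → NEW=0, ERR=256300777/2097152
(2,3): OLD=7651085989/33554432 → NEW=255, ERR=-905294171/33554432
(3,0): OLD=809248351/16777216 → NEW=0, ERR=809248351/16777216
(3,1): OLD=17445595905/268435456 → NEW=0, ERR=17445595905/268435456
(3,2): OLD=1261369534463/4294967296 → NEW=255, ERR=166152873983/4294967296
(3,3): OLD=14234005896313/68719476736 → NEW=255, ERR=-3289460671367/68719476736
(4,0): OLD=387659595443/4294967296 → NEW=0, ERR=387659595443/4294967296
(4,1): OLD=6908571246361/34359738368 → NEW=255, ERR=-1853162037479/34359738368
(4,2): OLD=191952372836729/1099511627776 → NEW=255, ERR=-88423092246151/1099511627776
(4,3): OLD=-47934991694049/17592186044416 → NEW=0, ERR=-47934991694049/17592186044416
Row 0: .##.
Row 1: #..#
Row 2: ##.#
Row 3: ..##
Row 4: .##.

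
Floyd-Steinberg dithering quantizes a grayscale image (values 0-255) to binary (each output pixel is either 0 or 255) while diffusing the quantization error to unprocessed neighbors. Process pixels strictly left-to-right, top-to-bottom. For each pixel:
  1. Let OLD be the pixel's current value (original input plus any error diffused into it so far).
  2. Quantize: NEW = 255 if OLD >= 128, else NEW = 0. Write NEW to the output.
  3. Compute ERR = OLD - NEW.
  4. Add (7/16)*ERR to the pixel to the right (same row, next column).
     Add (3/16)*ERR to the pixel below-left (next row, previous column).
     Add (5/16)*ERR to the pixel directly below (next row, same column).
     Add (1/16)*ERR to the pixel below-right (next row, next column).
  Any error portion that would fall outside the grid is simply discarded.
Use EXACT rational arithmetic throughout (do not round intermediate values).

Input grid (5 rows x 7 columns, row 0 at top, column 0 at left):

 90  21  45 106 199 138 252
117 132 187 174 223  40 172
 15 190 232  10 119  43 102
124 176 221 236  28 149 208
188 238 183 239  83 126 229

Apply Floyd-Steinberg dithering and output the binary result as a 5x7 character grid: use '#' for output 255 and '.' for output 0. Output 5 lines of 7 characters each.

Answer: ...##.#
#.#.#.#
.##.#..
.###.##
####..#

Derivation:
(0,0): OLD=90 → NEW=0, ERR=90
(0,1): OLD=483/8 → NEW=0, ERR=483/8
(0,2): OLD=9141/128 → NEW=0, ERR=9141/128
(0,3): OLD=281075/2048 → NEW=255, ERR=-241165/2048
(0,4): OLD=4832677/32768 → NEW=255, ERR=-3523163/32768
(0,5): OLD=47689603/524288 → NEW=0, ERR=47689603/524288
(0,6): OLD=2447756437/8388608 → NEW=255, ERR=308661397/8388608
(1,0): OLD=20025/128 → NEW=255, ERR=-12615/128
(1,1): OLD=129807/1024 → NEW=0, ERR=129807/1024
(1,2): OLD=8076347/32768 → NEW=255, ERR=-279493/32768
(1,3): OLD=15436767/131072 → NEW=0, ERR=15436767/131072
(1,4): OLD=2102366589/8388608 → NEW=255, ERR=-36728451/8388608
(1,5): OLD=4475416333/67108864 → NEW=0, ERR=4475416333/67108864
(1,6): OLD=234462233123/1073741824 → NEW=255, ERR=-39341931997/1073741824
(2,0): OLD=130581/16384 → NEW=0, ERR=130581/16384
(2,1): OLD=118144055/524288 → NEW=255, ERR=-15549385/524288
(2,2): OLD=2066654309/8388608 → NEW=255, ERR=-72440731/8388608
(2,3): OLD=2796561021/67108864 → NEW=0, ERR=2796561021/67108864
(2,4): OLD=83605969933/536870912 → NEW=255, ERR=-53296112627/536870912
(2,5): OLD=227895067055/17179869184 → NEW=0, ERR=227895067055/17179869184
(2,6): OLD=27631163999161/274877906944 → NEW=0, ERR=27631163999161/274877906944
(3,0): OLD=1014432197/8388608 → NEW=0, ERR=1014432197/8388608
(3,1): OLD=14664464993/67108864 → NEW=255, ERR=-2448295327/67108864
(3,2): OLD=111830304179/536870912 → NEW=255, ERR=-25071778381/536870912
(3,3): OLD=449765002805/2147483648 → NEW=255, ERR=-97843327435/2147483648
(3,4): OLD=-4910418139707/274877906944 → NEW=0, ERR=-4910418139707/274877906944
(3,5): OLD=347386745436703/2199023255552 → NEW=255, ERR=-213364184729057/2199023255552
(3,6): OLD=6959217229923137/35184372088832 → NEW=255, ERR=-2012797652729023/35184372088832
(4,0): OLD=235095864811/1073741824 → NEW=255, ERR=-38708300309/1073741824
(4,1): OLD=3601403788399/17179869184 → NEW=255, ERR=-779462853521/17179869184
(4,2): OLD=37859928992993/274877906944 → NEW=255, ERR=-32233937277727/274877906944
(4,3): OLD=367653910350587/2199023255552 → NEW=255, ERR=-193097019815173/2199023255552
(4,4): OLD=315961448798977/17592186044416 → NEW=0, ERR=315961448798977/17592186044416
(4,5): OLD=51619093155876865/562949953421312 → NEW=0, ERR=51619093155876865/562949953421312
(4,6): OLD=2208337237917864791/9007199254740992 → NEW=255, ERR=-88498572041088169/9007199254740992
Row 0: ...##.#
Row 1: #.#.#.#
Row 2: .##.#..
Row 3: .###.##
Row 4: ####..#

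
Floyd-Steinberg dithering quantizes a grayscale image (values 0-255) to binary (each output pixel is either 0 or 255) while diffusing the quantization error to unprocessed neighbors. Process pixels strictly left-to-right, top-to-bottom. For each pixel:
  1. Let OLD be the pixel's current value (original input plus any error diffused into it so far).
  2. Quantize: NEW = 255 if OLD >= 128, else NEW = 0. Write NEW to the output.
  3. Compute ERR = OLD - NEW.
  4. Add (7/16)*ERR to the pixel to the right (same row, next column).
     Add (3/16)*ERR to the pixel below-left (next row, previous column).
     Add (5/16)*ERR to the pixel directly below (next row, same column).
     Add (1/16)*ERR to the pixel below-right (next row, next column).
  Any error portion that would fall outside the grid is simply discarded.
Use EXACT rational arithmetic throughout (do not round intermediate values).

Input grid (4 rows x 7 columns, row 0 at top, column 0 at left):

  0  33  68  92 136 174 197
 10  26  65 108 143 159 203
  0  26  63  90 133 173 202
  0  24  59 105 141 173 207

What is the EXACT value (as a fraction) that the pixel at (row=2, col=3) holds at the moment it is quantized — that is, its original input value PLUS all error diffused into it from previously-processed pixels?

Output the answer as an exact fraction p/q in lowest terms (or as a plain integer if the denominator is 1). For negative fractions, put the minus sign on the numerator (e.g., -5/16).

(0,0): OLD=0 → NEW=0, ERR=0
(0,1): OLD=33 → NEW=0, ERR=33
(0,2): OLD=1319/16 → NEW=0, ERR=1319/16
(0,3): OLD=32785/256 → NEW=255, ERR=-32495/256
(0,4): OLD=329591/4096 → NEW=0, ERR=329591/4096
(0,5): OLD=13710401/65536 → NEW=255, ERR=-3001279/65536
(0,6): OLD=185560519/1048576 → NEW=255, ERR=-81826361/1048576
(1,0): OLD=259/16 → NEW=0, ERR=259/16
(1,1): OLD=7533/128 → NEW=0, ERR=7533/128
(1,2): OLD=388185/4096 → NEW=0, ERR=388185/4096
(1,3): OLD=2130505/16384 → NEW=255, ERR=-2047415/16384
(1,4): OLD=101663471/1048576 → NEW=0, ERR=101663471/1048576
(1,5): OLD=1489007767/8388608 → NEW=255, ERR=-650087273/8388608
(1,6): OLD=19038369721/134217728 → NEW=255, ERR=-15187150919/134217728
(2,0): OLD=32959/2048 → NEW=0, ERR=32959/2048
(2,1): OLD=4601501/65536 → NEW=0, ERR=4601501/65536
(2,2): OLD=108613511/1048576 → NEW=0, ERR=108613511/1048576
(2,3): OLD=1009718495/8388608 → NEW=0, ERR=1009718495/8388608
Target (2,3): original=90, with diffused error = 1009718495/8388608

Answer: 1009718495/8388608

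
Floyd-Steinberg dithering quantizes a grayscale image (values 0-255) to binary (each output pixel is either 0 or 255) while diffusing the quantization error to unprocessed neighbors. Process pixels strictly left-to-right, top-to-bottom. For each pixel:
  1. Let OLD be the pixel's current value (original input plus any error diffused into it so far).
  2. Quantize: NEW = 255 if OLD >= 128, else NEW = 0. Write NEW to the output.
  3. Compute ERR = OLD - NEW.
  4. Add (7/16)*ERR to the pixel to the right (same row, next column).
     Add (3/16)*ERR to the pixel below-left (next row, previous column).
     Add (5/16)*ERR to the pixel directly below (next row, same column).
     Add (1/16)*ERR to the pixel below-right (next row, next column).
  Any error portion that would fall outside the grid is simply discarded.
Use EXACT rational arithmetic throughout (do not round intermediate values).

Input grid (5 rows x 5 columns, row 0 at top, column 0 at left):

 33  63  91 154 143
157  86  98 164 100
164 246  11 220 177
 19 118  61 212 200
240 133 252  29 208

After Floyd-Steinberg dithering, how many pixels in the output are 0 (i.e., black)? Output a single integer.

Answer: 11

Derivation:
(0,0): OLD=33 → NEW=0, ERR=33
(0,1): OLD=1239/16 → NEW=0, ERR=1239/16
(0,2): OLD=31969/256 → NEW=0, ERR=31969/256
(0,3): OLD=854567/4096 → NEW=255, ERR=-189913/4096
(0,4): OLD=8042257/65536 → NEW=0, ERR=8042257/65536
(1,0): OLD=46549/256 → NEW=255, ERR=-18731/256
(1,1): OLD=212307/2048 → NEW=0, ERR=212307/2048
(1,2): OLD=11699791/65536 → NEW=255, ERR=-5011889/65536
(1,3): OLD=38500259/262144 → NEW=255, ERR=-28346461/262144
(1,4): OLD=369695881/4194304 → NEW=0, ERR=369695881/4194304
(2,0): OLD=5261633/32768 → NEW=255, ERR=-3094207/32768
(2,1): OLD=228769115/1048576 → NEW=255, ERR=-38617765/1048576
(2,2): OLD=-718182447/16777216 → NEW=0, ERR=-718182447/16777216
(2,3): OLD=48110962659/268435456 → NEW=255, ERR=-20340078621/268435456
(2,4): OLD=707104566901/4294967296 → NEW=255, ERR=-388112093579/4294967296
(3,0): OLD=-292159311/16777216 → NEW=0, ERR=-292159311/16777216
(3,1): OLD=11401033053/134217728 → NEW=0, ERR=11401033053/134217728
(3,2): OLD=293246488335/4294967296 → NEW=0, ERR=293246488335/4294967296
(3,3): OLD=1705732151191/8589934592 → NEW=255, ERR=-484701169769/8589934592
(3,4): OLD=19562879054355/137438953472 → NEW=255, ERR=-15484054081005/137438953472
(4,0): OLD=537912802239/2147483648 → NEW=255, ERR=-9695528001/2147483648
(4,1): OLD=11633064983743/68719476736 → NEW=255, ERR=-5890401583937/68719476736
(4,2): OLD=253508339027473/1099511627776 → NEW=255, ERR=-26867126055407/1099511627776
(4,3): OLD=-284651432682305/17592186044416 → NEW=0, ERR=-284651432682305/17592186044416
(4,4): OLD=45651772519510201/281474976710656 → NEW=255, ERR=-26124346541707079/281474976710656
Output grid:
  Row 0: ...#.  (4 black, running=4)
  Row 1: #.##.  (2 black, running=6)
  Row 2: ##.##  (1 black, running=7)
  Row 3: ...##  (3 black, running=10)
  Row 4: ###.#  (1 black, running=11)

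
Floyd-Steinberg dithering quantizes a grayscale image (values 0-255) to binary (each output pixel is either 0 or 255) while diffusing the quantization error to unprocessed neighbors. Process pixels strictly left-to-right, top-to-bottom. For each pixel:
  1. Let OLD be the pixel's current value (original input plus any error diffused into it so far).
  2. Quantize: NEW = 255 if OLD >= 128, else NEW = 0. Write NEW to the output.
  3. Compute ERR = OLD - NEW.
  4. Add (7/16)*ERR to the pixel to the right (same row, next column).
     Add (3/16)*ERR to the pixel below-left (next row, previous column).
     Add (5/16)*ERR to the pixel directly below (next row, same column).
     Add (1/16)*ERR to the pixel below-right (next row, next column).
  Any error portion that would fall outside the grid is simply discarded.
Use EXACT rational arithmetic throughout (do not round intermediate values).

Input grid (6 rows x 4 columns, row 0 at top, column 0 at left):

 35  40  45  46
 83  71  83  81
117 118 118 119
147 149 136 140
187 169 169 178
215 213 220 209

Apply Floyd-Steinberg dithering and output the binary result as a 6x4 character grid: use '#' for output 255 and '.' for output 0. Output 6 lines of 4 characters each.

(0,0): OLD=35 → NEW=0, ERR=35
(0,1): OLD=885/16 → NEW=0, ERR=885/16
(0,2): OLD=17715/256 → NEW=0, ERR=17715/256
(0,3): OLD=312421/4096 → NEW=0, ERR=312421/4096
(1,0): OLD=26703/256 → NEW=0, ERR=26703/256
(1,1): OLD=305321/2048 → NEW=255, ERR=-216919/2048
(1,2): OLD=4983645/65536 → NEW=0, ERR=4983645/65536
(1,3): OLD=149348891/1048576 → NEW=255, ERR=-118037989/1048576
(2,0): OLD=4251219/32768 → NEW=255, ERR=-4104621/32768
(2,1): OLD=53347137/1048576 → NEW=0, ERR=53347137/1048576
(2,2): OLD=285832069/2097152 → NEW=255, ERR=-248941691/2097152
(2,3): OLD=1229482321/33554432 → NEW=0, ERR=1229482321/33554432
(3,0): OLD=1969552803/16777216 → NEW=0, ERR=1969552803/16777216
(3,1): OLD=49975356989/268435456 → NEW=255, ERR=-18475684291/268435456
(3,2): OLD=338627522755/4294967296 → NEW=0, ERR=338627522755/4294967296
(3,3): OLD=12268155504597/68719476736 → NEW=255, ERR=-5255311063083/68719476736
(4,0): OLD=905296055719/4294967296 → NEW=255, ERR=-189920604761/4294967296
(4,1): OLD=5163090338805/34359738368 → NEW=255, ERR=-3598642945035/34359738368
(4,2): OLD=142030957316309/1099511627776 → NEW=255, ERR=-138344507766571/1099511627776
(4,3): OLD=1829261322318691/17592186044416 → NEW=0, ERR=1829261322318691/17592186044416
(5,0): OLD=99804746960375/549755813888 → NEW=255, ERR=-40382985581065/549755813888
(5,1): OLD=2142337760001569/17592186044416 → NEW=0, ERR=2142337760001569/17592186044416
(5,2): OLD=2171830542316493/8796093022208 → NEW=255, ERR=-71173178346547/8796093022208
(5,3): OLD=64764640123003765/281474976710656 → NEW=255, ERR=-7011478938213515/281474976710656
Row 0: ....
Row 1: .#.#
Row 2: #.#.
Row 3: .#.#
Row 4: ###.
Row 5: #.##

Answer: ....
.#.#
#.#.
.#.#
###.
#.##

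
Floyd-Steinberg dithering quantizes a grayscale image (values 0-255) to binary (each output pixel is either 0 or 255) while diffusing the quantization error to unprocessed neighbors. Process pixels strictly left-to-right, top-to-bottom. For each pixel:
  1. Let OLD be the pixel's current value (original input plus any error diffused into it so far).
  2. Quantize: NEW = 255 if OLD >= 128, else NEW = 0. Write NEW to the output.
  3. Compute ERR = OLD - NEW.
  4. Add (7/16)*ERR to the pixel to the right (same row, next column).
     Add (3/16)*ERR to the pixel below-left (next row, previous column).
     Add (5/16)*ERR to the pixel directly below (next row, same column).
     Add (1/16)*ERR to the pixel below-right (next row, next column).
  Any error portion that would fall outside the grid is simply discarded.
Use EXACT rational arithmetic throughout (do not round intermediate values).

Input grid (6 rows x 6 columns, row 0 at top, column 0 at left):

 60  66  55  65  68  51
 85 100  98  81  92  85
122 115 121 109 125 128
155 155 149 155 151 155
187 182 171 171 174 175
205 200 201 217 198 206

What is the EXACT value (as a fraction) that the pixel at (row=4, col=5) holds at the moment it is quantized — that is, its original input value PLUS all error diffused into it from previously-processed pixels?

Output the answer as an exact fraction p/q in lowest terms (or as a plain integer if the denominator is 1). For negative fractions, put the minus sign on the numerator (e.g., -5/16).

(0,0): OLD=60 → NEW=0, ERR=60
(0,1): OLD=369/4 → NEW=0, ERR=369/4
(0,2): OLD=6103/64 → NEW=0, ERR=6103/64
(0,3): OLD=109281/1024 → NEW=0, ERR=109281/1024
(0,4): OLD=1879079/16384 → NEW=0, ERR=1879079/16384
(0,5): OLD=26522897/262144 → NEW=0, ERR=26522897/262144
(1,0): OLD=7747/64 → NEW=0, ERR=7747/64
(1,1): OLD=104149/512 → NEW=255, ERR=-26411/512
(1,2): OLD=2146425/16384 → NEW=255, ERR=-2031495/16384
(1,3): OLD=5738821/65536 → NEW=0, ERR=5738821/65536
(1,4): OLD=804433903/4194304 → NEW=255, ERR=-265113617/4194304
(1,5): OLD=6451334105/67108864 → NEW=0, ERR=6451334105/67108864
(2,0): OLD=1230071/8192 → NEW=255, ERR=-858889/8192
(2,1): OLD=9785101/262144 → NEW=0, ERR=9785101/262144
(2,2): OLD=468830311/4194304 → NEW=0, ERR=468830311/4194304
(2,3): OLD=5558848751/33554432 → NEW=255, ERR=-2997531409/33554432
(2,4): OLD=96273753933/1073741824 → NEW=0, ERR=96273753933/1073741824
(2,5): OLD=3321177175531/17179869184 → NEW=255, ERR=-1059689466389/17179869184
(3,0): OLD=542050183/4194304 → NEW=255, ERR=-527497337/4194304
(3,1): OLD=4229470203/33554432 → NEW=0, ERR=4229470203/33554432
(3,2): OLD=60306584225/268435456 → NEW=255, ERR=-8144457055/268435456
(3,3): OLD=2364071721955/17179869184 → NEW=255, ERR=-2016794919965/17179869184
(3,4): OLD=15188547671427/137438953472 → NEW=0, ERR=15188547671427/137438953472
(3,5): OLD=417103900158413/2199023255552 → NEW=255, ERR=-143647030007347/2199023255552
(4,0): OLD=91983377673/536870912 → NEW=255, ERR=-44918704887/536870912
(4,1): OLD=1470908376309/8589934592 → NEW=255, ERR=-719524944651/8589934592
(4,2): OLD=30439650588751/274877906944 → NEW=0, ERR=30439650588751/274877906944
(4,3): OLD=886591275927083/4398046511104 → NEW=255, ERR=-234910584404437/4398046511104
(4,4): OLD=11651773343955675/70368744177664 → NEW=255, ERR=-6292256421348645/70368744177664
(4,5): OLD=137779700354613789/1125899906842624 → NEW=0, ERR=137779700354613789/1125899906842624
Target (4,5): original=175, with diffused error = 137779700354613789/1125899906842624

Answer: 137779700354613789/1125899906842624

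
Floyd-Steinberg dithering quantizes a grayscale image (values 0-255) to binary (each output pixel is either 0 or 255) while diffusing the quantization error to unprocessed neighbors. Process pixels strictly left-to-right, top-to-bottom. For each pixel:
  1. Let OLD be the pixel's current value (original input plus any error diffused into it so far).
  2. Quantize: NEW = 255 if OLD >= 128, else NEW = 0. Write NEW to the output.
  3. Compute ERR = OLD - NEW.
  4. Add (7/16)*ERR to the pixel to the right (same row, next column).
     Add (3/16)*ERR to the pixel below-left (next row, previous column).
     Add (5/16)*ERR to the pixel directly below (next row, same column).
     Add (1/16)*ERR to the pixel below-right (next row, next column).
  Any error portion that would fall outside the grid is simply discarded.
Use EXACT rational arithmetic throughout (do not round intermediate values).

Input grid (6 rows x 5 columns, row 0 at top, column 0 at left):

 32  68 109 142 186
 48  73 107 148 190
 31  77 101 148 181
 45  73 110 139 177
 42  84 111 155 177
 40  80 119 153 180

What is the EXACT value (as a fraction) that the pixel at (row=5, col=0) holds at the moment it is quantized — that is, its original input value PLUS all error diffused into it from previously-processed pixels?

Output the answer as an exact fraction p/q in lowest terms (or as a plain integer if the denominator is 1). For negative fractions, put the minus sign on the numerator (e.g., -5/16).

Answer: 2840372481587/34359738368

Derivation:
(0,0): OLD=32 → NEW=0, ERR=32
(0,1): OLD=82 → NEW=0, ERR=82
(0,2): OLD=1159/8 → NEW=255, ERR=-881/8
(0,3): OLD=12009/128 → NEW=0, ERR=12009/128
(0,4): OLD=464991/2048 → NEW=255, ERR=-57249/2048
(1,0): OLD=587/8 → NEW=0, ERR=587/8
(1,1): OLD=7173/64 → NEW=0, ERR=7173/64
(1,2): OLD=295601/2048 → NEW=255, ERR=-226639/2048
(1,3): OLD=956657/8192 → NEW=0, ERR=956657/8192
(1,4): OLD=31223875/131072 → NEW=255, ERR=-2199485/131072
(2,0): OLD=76743/1024 → NEW=0, ERR=76743/1024
(2,1): OLD=4215573/32768 → NEW=255, ERR=-4140267/32768
(2,2): OLD=20992559/524288 → NEW=0, ERR=20992559/524288
(2,3): OLD=1610178733/8388608 → NEW=255, ERR=-528916307/8388608
(2,4): OLD=20866776187/134217728 → NEW=255, ERR=-13358744453/134217728
(3,0): OLD=23451039/524288 → NEW=0, ERR=23451039/524288
(3,1): OLD=273787195/4194304 → NEW=0, ERR=273787195/4194304
(3,2): OLD=17629718257/134217728 → NEW=255, ERR=-16595802383/134217728
(3,3): OLD=13164270947/268435456 → NEW=0, ERR=13164270947/268435456
(3,4): OLD=701846341667/4294967296 → NEW=255, ERR=-393370318813/4294967296
(4,0): OLD=4577975433/67108864 → NEW=0, ERR=4577975433/67108864
(4,1): OLD=244502292529/2147483648 → NEW=0, ERR=244502292529/2147483648
(4,2): OLD=4653904362479/34359738368 → NEW=255, ERR=-4107828921361/34359738368
(4,3): OLD=51193069047633/549755813888 → NEW=0, ERR=51193069047633/549755813888
(4,4): OLD=1690463371123383/8796093022208 → NEW=255, ERR=-552540349539657/8796093022208
(5,0): OLD=2840372481587/34359738368 → NEW=0, ERR=2840372481587/34359738368
Target (5,0): original=40, with diffused error = 2840372481587/34359738368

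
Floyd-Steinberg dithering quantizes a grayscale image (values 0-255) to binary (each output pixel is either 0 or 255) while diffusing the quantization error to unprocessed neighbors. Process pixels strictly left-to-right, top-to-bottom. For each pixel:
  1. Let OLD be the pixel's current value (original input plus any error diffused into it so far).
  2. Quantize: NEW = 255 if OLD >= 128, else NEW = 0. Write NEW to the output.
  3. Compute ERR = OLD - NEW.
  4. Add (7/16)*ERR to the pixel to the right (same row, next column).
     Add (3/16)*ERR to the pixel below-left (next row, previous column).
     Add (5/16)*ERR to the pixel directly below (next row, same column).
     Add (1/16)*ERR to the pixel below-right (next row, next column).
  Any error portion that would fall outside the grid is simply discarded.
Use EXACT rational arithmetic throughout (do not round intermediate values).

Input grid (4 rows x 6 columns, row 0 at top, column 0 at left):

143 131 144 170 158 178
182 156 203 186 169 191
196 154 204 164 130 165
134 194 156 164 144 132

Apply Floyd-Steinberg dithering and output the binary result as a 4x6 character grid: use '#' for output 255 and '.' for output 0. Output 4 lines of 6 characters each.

(0,0): OLD=143 → NEW=255, ERR=-112
(0,1): OLD=82 → NEW=0, ERR=82
(0,2): OLD=1439/8 → NEW=255, ERR=-601/8
(0,3): OLD=17553/128 → NEW=255, ERR=-15087/128
(0,4): OLD=217975/2048 → NEW=0, ERR=217975/2048
(0,5): OLD=7358529/32768 → NEW=255, ERR=-997311/32768
(1,0): OLD=1299/8 → NEW=255, ERR=-741/8
(1,1): OLD=7681/64 → NEW=0, ERR=7681/64
(1,2): OLD=440433/2048 → NEW=255, ERR=-81807/2048
(1,3): OLD=1203827/8192 → NEW=255, ERR=-885133/8192
(1,4): OLD=74404743/524288 → NEW=255, ERR=-59288697/524288
(1,5): OLD=1163219969/8388608 → NEW=255, ERR=-975875071/8388608
(2,0): OLD=194107/1024 → NEW=255, ERR=-67013/1024
(2,1): OLD=4901933/32768 → NEW=255, ERR=-3453907/32768
(2,2): OLD=69543919/524288 → NEW=255, ERR=-64149521/524288
(2,3): OLD=222316911/4194304 → NEW=0, ERR=222316911/4194304
(2,4): OLD=11983644229/134217728 → NEW=0, ERR=11983644229/134217728
(2,5): OLD=344972399411/2147483648 → NEW=255, ERR=-202635930829/2147483648
(3,0): OLD=49170791/524288 → NEW=0, ERR=49170791/524288
(3,1): OLD=734256855/4194304 → NEW=255, ERR=-335290665/4194304
(3,2): OLD=2890408963/33554432 → NEW=0, ERR=2890408963/33554432
(3,3): OLD=488218130307/2147483648 → NEW=255, ERR=-59390199933/2147483648
(3,4): OLD=2498340464863/17179869184 → NEW=255, ERR=-1882526177057/17179869184
(3,5): OLD=16534669705361/274877906944 → NEW=0, ERR=16534669705361/274877906944
Row 0: #.##.#
Row 1: #.####
Row 2: ###..#
Row 3: .#.##.

Answer: #.##.#
#.####
###..#
.#.##.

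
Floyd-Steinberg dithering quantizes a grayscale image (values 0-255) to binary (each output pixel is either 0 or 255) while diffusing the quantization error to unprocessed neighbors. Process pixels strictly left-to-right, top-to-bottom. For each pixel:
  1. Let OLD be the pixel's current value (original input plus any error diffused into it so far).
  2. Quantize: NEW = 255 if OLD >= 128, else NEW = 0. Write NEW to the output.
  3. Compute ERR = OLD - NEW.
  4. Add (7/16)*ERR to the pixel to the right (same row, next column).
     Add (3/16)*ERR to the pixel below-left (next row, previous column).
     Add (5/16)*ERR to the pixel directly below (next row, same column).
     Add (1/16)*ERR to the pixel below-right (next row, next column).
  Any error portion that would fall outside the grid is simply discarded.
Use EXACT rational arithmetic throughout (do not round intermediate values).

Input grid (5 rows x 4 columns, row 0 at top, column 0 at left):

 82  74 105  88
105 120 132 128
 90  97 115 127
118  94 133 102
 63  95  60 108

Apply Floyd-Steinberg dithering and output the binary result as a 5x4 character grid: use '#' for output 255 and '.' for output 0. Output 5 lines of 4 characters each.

(0,0): OLD=82 → NEW=0, ERR=82
(0,1): OLD=879/8 → NEW=0, ERR=879/8
(0,2): OLD=19593/128 → NEW=255, ERR=-13047/128
(0,3): OLD=88895/2048 → NEW=0, ERR=88895/2048
(1,0): OLD=19357/128 → NEW=255, ERR=-13283/128
(1,1): OLD=97227/1024 → NEW=0, ERR=97227/1024
(1,2): OLD=5134503/32768 → NEW=255, ERR=-3221337/32768
(1,3): OLD=48331073/524288 → NEW=0, ERR=48331073/524288
(2,0): OLD=1234921/16384 → NEW=0, ERR=1234921/16384
(2,1): OLD=70636691/524288 → NEW=255, ERR=-63056749/524288
(2,2): OLD=57544895/1048576 → NEW=0, ERR=57544895/1048576
(2,3): OLD=2913748643/16777216 → NEW=255, ERR=-1364441437/16777216
(3,0): OLD=998272857/8388608 → NEW=0, ERR=998272857/8388608
(3,1): OLD=16573193543/134217728 → NEW=0, ERR=16573193543/134217728
(3,2): OLD=389567290553/2147483648 → NEW=255, ERR=-158041039687/2147483648
(3,3): OLD=1643015461007/34359738368 → NEW=0, ERR=1643015461007/34359738368
(4,0): OLD=264872879013/2147483648 → NEW=0, ERR=264872879013/2147483648
(4,1): OLD=3112787756911/17179869184 → NEW=255, ERR=-1268078885009/17179869184
(4,2): OLD=11760745198223/549755813888 → NEW=0, ERR=11760745198223/549755813888
(4,3): OLD=1123285993506713/8796093022208 → NEW=0, ERR=1123285993506713/8796093022208
Row 0: ..#.
Row 1: #.#.
Row 2: .#.#
Row 3: ..#.
Row 4: .#..

Answer: ..#.
#.#.
.#.#
..#.
.#..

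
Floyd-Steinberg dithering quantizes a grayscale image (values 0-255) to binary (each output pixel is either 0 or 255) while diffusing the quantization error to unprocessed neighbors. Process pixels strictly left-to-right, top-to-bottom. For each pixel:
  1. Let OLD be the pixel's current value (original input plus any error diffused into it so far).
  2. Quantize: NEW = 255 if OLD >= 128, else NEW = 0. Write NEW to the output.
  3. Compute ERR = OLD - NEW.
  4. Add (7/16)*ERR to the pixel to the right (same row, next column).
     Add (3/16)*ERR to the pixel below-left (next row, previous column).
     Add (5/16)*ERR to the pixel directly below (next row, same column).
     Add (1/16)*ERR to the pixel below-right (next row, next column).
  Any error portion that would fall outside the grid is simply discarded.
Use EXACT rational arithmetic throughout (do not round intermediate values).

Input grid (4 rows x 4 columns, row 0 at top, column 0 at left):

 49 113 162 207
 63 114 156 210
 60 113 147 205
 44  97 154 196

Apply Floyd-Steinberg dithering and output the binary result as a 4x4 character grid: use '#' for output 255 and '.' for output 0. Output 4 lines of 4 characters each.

Answer: .#.#
..##
.#.#
.###

Derivation:
(0,0): OLD=49 → NEW=0, ERR=49
(0,1): OLD=2151/16 → NEW=255, ERR=-1929/16
(0,2): OLD=27969/256 → NEW=0, ERR=27969/256
(0,3): OLD=1043655/4096 → NEW=255, ERR=-825/4096
(1,0): OLD=14261/256 → NEW=0, ERR=14261/256
(1,1): OLD=254451/2048 → NEW=0, ERR=254451/2048
(1,2): OLD=15527151/65536 → NEW=255, ERR=-1184529/65536
(1,3): OLD=219003321/1048576 → NEW=255, ERR=-48383559/1048576
(2,0): OLD=3299873/32768 → NEW=0, ERR=3299873/32768
(2,1): OLD=205496699/1048576 → NEW=255, ERR=-61890181/1048576
(2,2): OLD=240423175/2097152 → NEW=0, ERR=240423175/2097152
(2,3): OLD=8039880267/33554432 → NEW=255, ERR=-516499893/33554432
(3,0): OLD=1080506641/16777216 → NEW=0, ERR=1080506641/16777216
(3,1): OLD=36110262415/268435456 → NEW=255, ERR=-32340778865/268435456
(3,2): OLD=560670459761/4294967296 → NEW=255, ERR=-534546200719/4294967296
(3,3): OLD=9889020766103/68719476736 → NEW=255, ERR=-7634445801577/68719476736
Row 0: .#.#
Row 1: ..##
Row 2: .#.#
Row 3: .###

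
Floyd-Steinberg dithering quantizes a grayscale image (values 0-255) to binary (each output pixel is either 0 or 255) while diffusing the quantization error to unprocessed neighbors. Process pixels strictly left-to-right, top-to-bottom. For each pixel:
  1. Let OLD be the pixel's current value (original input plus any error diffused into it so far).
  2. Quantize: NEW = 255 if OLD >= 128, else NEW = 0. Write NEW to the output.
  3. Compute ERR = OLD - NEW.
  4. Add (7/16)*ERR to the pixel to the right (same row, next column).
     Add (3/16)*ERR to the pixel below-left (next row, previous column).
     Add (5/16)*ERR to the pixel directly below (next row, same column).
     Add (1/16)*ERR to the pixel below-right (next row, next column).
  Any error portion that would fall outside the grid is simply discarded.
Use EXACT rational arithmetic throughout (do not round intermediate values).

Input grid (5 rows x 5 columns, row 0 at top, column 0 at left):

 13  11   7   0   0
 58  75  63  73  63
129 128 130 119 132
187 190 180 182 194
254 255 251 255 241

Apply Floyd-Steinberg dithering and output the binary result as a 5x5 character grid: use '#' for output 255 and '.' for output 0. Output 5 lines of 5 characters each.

(0,0): OLD=13 → NEW=0, ERR=13
(0,1): OLD=267/16 → NEW=0, ERR=267/16
(0,2): OLD=3661/256 → NEW=0, ERR=3661/256
(0,3): OLD=25627/4096 → NEW=0, ERR=25627/4096
(0,4): OLD=179389/65536 → NEW=0, ERR=179389/65536
(1,0): OLD=16689/256 → NEW=0, ERR=16689/256
(1,1): OLD=229847/2048 → NEW=0, ERR=229847/2048
(1,2): OLD=7784739/65536 → NEW=0, ERR=7784739/65536
(1,3): OLD=33641191/262144 → NEW=255, ERR=-33205529/262144
(1,4): OLD=37030357/4194304 → NEW=0, ERR=37030357/4194304
(2,0): OLD=5584173/32768 → NEW=255, ERR=-2771667/32768
(2,1): OLD=159816511/1048576 → NEW=255, ERR=-107570369/1048576
(2,2): OLD=1770039933/16777216 → NEW=0, ERR=1770039933/16777216
(2,3): OLD=36145586983/268435456 → NEW=255, ERR=-32305454297/268435456
(2,4): OLD=318644755537/4294967296 → NEW=0, ERR=318644755537/4294967296
(3,0): OLD=2371161565/16777216 → NEW=255, ERR=-1907028515/16777216
(3,1): OLD=16469466905/134217728 → NEW=0, ERR=16469466905/134217728
(3,2): OLD=1020815467235/4294967296 → NEW=255, ERR=-74401193245/4294967296
(3,3): OLD=1351345569867/8589934592 → NEW=255, ERR=-839087751093/8589934592
(3,4): OLD=22942215733783/137438953472 → NEW=255, ERR=-12104717401577/137438953472
(4,0): OLD=518588106707/2147483648 → NEW=255, ERR=-29020223533/2147483648
(4,1): OLD=19040895263443/68719476736 → NEW=255, ERR=1517428695763/68719476736
(4,2): OLD=268941585011645/1099511627776 → NEW=255, ERR=-11433880071235/1099511627776
(4,3): OLD=3559394197019347/17592186044416 → NEW=255, ERR=-926613244306733/17592186044416
(4,4): OLD=51883705825873221/281474976710656 → NEW=255, ERR=-19892413235344059/281474976710656
Row 0: .....
Row 1: ...#.
Row 2: ##.#.
Row 3: #.###
Row 4: #####

Answer: .....
...#.
##.#.
#.###
#####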